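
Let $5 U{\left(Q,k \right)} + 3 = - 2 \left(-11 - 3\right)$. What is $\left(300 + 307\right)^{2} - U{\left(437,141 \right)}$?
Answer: $368444$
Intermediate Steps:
$U{\left(Q,k \right)} = 5$ ($U{\left(Q,k \right)} = - \frac{3}{5} + \frac{\left(-2\right) \left(-11 - 3\right)}{5} = - \frac{3}{5} + \frac{\left(-2\right) \left(-14\right)}{5} = - \frac{3}{5} + \frac{1}{5} \cdot 28 = - \frac{3}{5} + \frac{28}{5} = 5$)
$\left(300 + 307\right)^{2} - U{\left(437,141 \right)} = \left(300 + 307\right)^{2} - 5 = 607^{2} - 5 = 368449 - 5 = 368444$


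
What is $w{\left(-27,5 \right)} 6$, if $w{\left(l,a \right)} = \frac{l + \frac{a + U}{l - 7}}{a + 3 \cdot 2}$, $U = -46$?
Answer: $- \frac{2631}{187} \approx -14.07$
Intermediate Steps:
$w{\left(l,a \right)} = \frac{l + \frac{-46 + a}{-7 + l}}{6 + a}$ ($w{\left(l,a \right)} = \frac{l + \frac{a - 46}{l - 7}}{a + 3 \cdot 2} = \frac{l + \frac{-46 + a}{-7 + l}}{a + 6} = \frac{l + \frac{-46 + a}{-7 + l}}{6 + a}$)
$w{\left(-27,5 \right)} 6 = \frac{-46 + 5 + \left(-27\right)^{2} - -189}{-42 - 35 + 6 \left(-27\right) + 5 \left(-27\right)} 6 = \frac{-46 + 5 + 729 + 189}{-42 - 35 - 162 - 135} \cdot 6 = \frac{1}{-374} \cdot 877 \cdot 6 = \left(- \frac{1}{374}\right) 877 \cdot 6 = \left(- \frac{877}{374}\right) 6 = - \frac{2631}{187}$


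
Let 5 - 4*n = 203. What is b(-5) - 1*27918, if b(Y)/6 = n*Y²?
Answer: -35343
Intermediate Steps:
n = -99/2 (n = 5/4 - ¼*203 = 5/4 - 203/4 = -99/2 ≈ -49.500)
b(Y) = -297*Y² (b(Y) = 6*(-99*Y²/2) = -297*Y²)
b(-5) - 1*27918 = -297*(-5)² - 1*27918 = -297*25 - 27918 = -7425 - 27918 = -35343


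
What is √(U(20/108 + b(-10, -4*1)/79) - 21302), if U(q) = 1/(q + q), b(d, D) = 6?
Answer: 23*I*√49968470/1114 ≈ 145.95*I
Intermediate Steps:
U(q) = 1/(2*q)
√(U(20/108 + b(-10, -4*1)/79) - 21302) = √(1/(2*(20/108 + 6/79)) - 21302) = √(1/(2*(20*(1/108) + 6*(1/79))) - 21302) = √(1/(2*(5/27 + 6/79)) - 21302) = √(1/(2*(557/2133)) - 21302) = √((½)*(2133/557) - 21302) = √(2133/1114 - 21302) = √(-23728295/1114) = 23*I*√49968470/1114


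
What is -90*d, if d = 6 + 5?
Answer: -990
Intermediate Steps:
d = 11
-90*d = -90*11 = -990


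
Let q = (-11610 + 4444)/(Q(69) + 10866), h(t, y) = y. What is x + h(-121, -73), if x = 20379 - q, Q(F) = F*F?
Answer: 317329028/15627 ≈ 20306.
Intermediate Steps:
Q(F) = F**2
q = -7166/15627 (q = (-11610 + 4444)/(69**2 + 10866) = -7166/(4761 + 10866) = -7166/15627 ≈ -0.45857)
x = 318469799/15627 (x = 20379 - 1*(-7166/15627) = 20379 + 7166/15627 = 318469799/15627 ≈ 20379.)
x + h(-121, -73) = 318469799/15627 - 73 = 317329028/15627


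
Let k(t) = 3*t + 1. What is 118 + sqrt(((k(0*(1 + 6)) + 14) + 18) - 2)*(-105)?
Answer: 118 - 105*sqrt(31) ≈ -466.62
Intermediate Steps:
k(t) = 1 + 3*t
118 + sqrt(((k(0*(1 + 6)) + 14) + 18) - 2)*(-105) = 118 + sqrt((((1 + 3*(0*(1 + 6))) + 14) + 18) - 2)*(-105) = 118 + sqrt((((1 + 3*(0*7)) + 14) + 18) - 2)*(-105) = 118 + sqrt((((1 + 3*0) + 14) + 18) - 2)*(-105) = 118 + sqrt((((1 + 0) + 14) + 18) - 2)*(-105) = 118 + sqrt(((1 + 14) + 18) - 2)*(-105) = 118 + sqrt((15 + 18) - 2)*(-105) = 118 + sqrt(33 - 2)*(-105) = 118 + sqrt(31)*(-105) = 118 - 105*sqrt(31)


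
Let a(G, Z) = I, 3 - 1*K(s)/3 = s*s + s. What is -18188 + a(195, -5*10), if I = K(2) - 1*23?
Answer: -18220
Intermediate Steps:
K(s) = 9 - 3*s - 3*s² (K(s) = 9 - 3*(s*s + s) = 9 - 3*(s² + s) = 9 - 3*(s + s²) = 9 + (-3*s - 3*s²) = 9 - 3*s - 3*s²)
I = -32 (I = (9 - 3*2 - 3*2²) - 1*23 = (9 - 6 - 3*4) - 23 = (9 - 6 - 12) - 23 = -9 - 23 = -32)
a(G, Z) = -32
-18188 + a(195, -5*10) = -18188 - 32 = -18220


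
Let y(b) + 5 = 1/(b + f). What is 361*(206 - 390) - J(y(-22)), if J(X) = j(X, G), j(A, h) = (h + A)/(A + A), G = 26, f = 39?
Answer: -5579437/84 ≈ -66422.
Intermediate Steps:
y(b) = -5 + 1/(39 + b) (y(b) = -5 + 1/(b + 39) = -5 + 1/(39 + b))
j(A, h) = (A + h)/(2*A) (j(A, h) = (A + h)/((2*A)) = (A + h)*(1/(2*A)) = (A + h)/(2*A))
J(X) = (26 + X)/(2*X) (J(X) = (X + 26)/(2*X) = (26 + X)/(2*X))
361*(206 - 390) - J(y(-22)) = 361*(206 - 390) - (26 + (-194 - 5*(-22))/(39 - 22))/(2*((-194 - 5*(-22))/(39 - 22))) = 361*(-184) - (26 + (-194 + 110)/17)/(2*((-194 + 110)/17)) = -66424 - (26 + (1/17)*(-84))/(2*((1/17)*(-84))) = -66424 - (26 - 84/17)/(2*(-84/17)) = -66424 - (-17)*358/(2*84*17) = -66424 - 1*(-179/84) = -66424 + 179/84 = -5579437/84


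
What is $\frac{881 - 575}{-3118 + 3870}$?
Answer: $\frac{153}{376} \approx 0.40691$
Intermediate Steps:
$\frac{881 - 575}{-3118 + 3870} = \frac{306}{752} = 306 \cdot \frac{1}{752} = \frac{153}{376}$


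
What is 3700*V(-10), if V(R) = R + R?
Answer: -74000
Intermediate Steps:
V(R) = 2*R
3700*V(-10) = 3700*(2*(-10)) = 3700*(-20) = -74000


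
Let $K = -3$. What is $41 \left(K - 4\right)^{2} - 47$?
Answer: $1962$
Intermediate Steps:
$41 \left(K - 4\right)^{2} - 47 = 41 \left(-3 - 4\right)^{2} - 47 = 41 \left(-7\right)^{2} - 47 = 41 \cdot 49 - 47 = 2009 - 47 = 1962$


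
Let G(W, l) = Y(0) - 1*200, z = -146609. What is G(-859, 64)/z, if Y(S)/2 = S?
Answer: 200/146609 ≈ 0.0013642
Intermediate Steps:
Y(S) = 2*S
G(W, l) = -200 (G(W, l) = 2*0 - 1*200 = 0 - 200 = -200)
G(-859, 64)/z = -200/(-146609) = -200*(-1/146609) = 200/146609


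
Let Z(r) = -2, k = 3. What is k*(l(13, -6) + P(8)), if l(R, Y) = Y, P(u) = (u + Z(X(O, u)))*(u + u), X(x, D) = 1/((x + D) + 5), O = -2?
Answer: 270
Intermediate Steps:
X(x, D) = 1/(5 + D + x) (X(x, D) = 1/((D + x) + 5) = 1/(5 + D + x))
P(u) = 2*u*(-2 + u) (P(u) = (u - 2)*(u + u) = (-2 + u)*(2*u) = 2*u*(-2 + u))
k*(l(13, -6) + P(8)) = 3*(-6 + 2*8*(-2 + 8)) = 3*(-6 + 2*8*6) = 3*(-6 + 96) = 3*90 = 270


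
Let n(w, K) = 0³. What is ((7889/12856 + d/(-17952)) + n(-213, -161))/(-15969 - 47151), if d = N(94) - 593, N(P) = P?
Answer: -18504809/1820940295680 ≈ -1.0162e-5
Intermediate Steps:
n(w, K) = 0
d = -499 (d = 94 - 593 = -499)
((7889/12856 + d/(-17952)) + n(-213, -161))/(-15969 - 47151) = ((7889/12856 - 499/(-17952)) + 0)/(-15969 - 47151) = ((7889*(1/12856) - 499*(-1/17952)) + 0)/(-63120) = ((7889/12856 + 499/17952) + 0)*(-1/63120) = (18504809/28848864 + 0)*(-1/63120) = (18504809/28848864)*(-1/63120) = -18504809/1820940295680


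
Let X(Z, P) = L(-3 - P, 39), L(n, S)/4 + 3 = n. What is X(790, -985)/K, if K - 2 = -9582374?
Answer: -979/2395593 ≈ -0.00040867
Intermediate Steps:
L(n, S) = -12 + 4*n
X(Z, P) = -24 - 4*P (X(Z, P) = -12 + 4*(-3 - P) = -12 + (-12 - 4*P) = -24 - 4*P)
K = -9582372 (K = 2 - 9582374 = -9582372)
X(790, -985)/K = (-24 - 4*(-985))/(-9582372) = (-24 + 3940)*(-1/9582372) = 3916*(-1/9582372) = -979/2395593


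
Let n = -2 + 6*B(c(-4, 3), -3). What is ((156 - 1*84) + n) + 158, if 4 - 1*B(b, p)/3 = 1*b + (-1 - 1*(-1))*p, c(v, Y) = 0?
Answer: 300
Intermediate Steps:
B(b, p) = 12 - 3*b (B(b, p) = 12 - 3*(1*b + (-1 - 1*(-1))*p) = 12 - 3*(b + (-1 + 1)*p) = 12 - 3*(b + 0*p) = 12 - 3*(b + 0) = 12 - 3*b)
n = 70 (n = -2 + 6*(12 - 3*0) = -2 + 6*(12 + 0) = -2 + 6*12 = -2 + 72 = 70)
((156 - 1*84) + n) + 158 = ((156 - 1*84) + 70) + 158 = ((156 - 84) + 70) + 158 = (72 + 70) + 158 = 142 + 158 = 300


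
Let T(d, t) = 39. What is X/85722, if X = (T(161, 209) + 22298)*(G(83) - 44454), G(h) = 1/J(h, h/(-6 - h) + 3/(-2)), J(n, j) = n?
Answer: -11773772071/1016418 ≈ -11584.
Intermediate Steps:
G(h) = 1/h
X = -82416404497/83 (X = (39 + 22298)*(1/83 - 44454) = 22337*(1/83 - 44454) = 22337*(-3689681/83) = -82416404497/83 ≈ -9.9297e+8)
X/85722 = -82416404497/83/85722 = -82416404497/83*1/85722 = -11773772071/1016418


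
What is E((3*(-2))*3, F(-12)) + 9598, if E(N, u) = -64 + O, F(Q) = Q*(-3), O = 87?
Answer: 9621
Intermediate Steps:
F(Q) = -3*Q
E(N, u) = 23 (E(N, u) = -64 + 87 = 23)
E((3*(-2))*3, F(-12)) + 9598 = 23 + 9598 = 9621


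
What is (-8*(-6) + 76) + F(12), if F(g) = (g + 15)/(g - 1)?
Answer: 1391/11 ≈ 126.45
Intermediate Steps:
F(g) = (15 + g)/(-1 + g)
(-8*(-6) + 76) + F(12) = (-8*(-6) + 76) + (15 + 12)/(-1 + 12) = (48 + 76) + 27/11 = 124 + (1/11)*27 = 124 + 27/11 = 1391/11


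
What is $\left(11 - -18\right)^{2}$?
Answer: $841$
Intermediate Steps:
$\left(11 - -18\right)^{2} = \left(11 + 18\right)^{2} = 29^{2} = 841$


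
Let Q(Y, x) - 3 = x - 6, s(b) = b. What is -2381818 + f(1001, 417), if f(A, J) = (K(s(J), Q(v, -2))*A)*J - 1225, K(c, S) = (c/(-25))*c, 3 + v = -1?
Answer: -72643800788/25 ≈ -2.9058e+9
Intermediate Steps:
v = -4 (v = -3 - 1 = -4)
Q(Y, x) = -3 + x (Q(Y, x) = 3 + (x - 6) = 3 + (-6 + x) = -3 + x)
K(c, S) = -c²/25 (K(c, S) = (c*(-1/25))*c = (-c/25)*c = -c²/25)
f(A, J) = -1225 - A*J³/25 (f(A, J) = ((-J²/25)*A)*J - 1225 = (-A*J²/25)*J - 1225 = -A*J³/25 - 1225 = -1225 - A*J³/25)
-2381818 + f(1001, 417) = -2381818 + (-1225 - 1/25*1001*417³) = -2381818 + (-1225 - 1/25*1001*72511713) = -2381818 + (-1225 - 72584224713/25) = -2381818 - 72584255338/25 = -72643800788/25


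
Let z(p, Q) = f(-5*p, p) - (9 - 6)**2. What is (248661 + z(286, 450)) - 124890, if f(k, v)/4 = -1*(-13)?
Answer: 123814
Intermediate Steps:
f(k, v) = 52 (f(k, v) = 4*(-1*(-13)) = 4*13 = 52)
z(p, Q) = 43 (z(p, Q) = 52 - (9 - 6)**2 = 52 - 1*3**2 = 52 - 1*9 = 52 - 9 = 43)
(248661 + z(286, 450)) - 124890 = (248661 + 43) - 124890 = 248704 - 124890 = 123814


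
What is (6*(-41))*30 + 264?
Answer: -7116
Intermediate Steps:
(6*(-41))*30 + 264 = -246*30 + 264 = -7380 + 264 = -7116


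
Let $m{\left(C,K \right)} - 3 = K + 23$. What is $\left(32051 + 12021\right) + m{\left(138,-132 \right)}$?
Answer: $43966$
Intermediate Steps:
$m{\left(C,K \right)} = 26 + K$ ($m{\left(C,K \right)} = 3 + \left(K + 23\right) = 3 + \left(23 + K\right) = 26 + K$)
$\left(32051 + 12021\right) + m{\left(138,-132 \right)} = \left(32051 + 12021\right) + \left(26 - 132\right) = 44072 - 106 = 43966$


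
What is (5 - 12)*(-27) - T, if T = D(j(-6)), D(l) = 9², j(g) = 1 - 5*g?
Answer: 108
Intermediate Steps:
D(l) = 81
T = 81
(5 - 12)*(-27) - T = (5 - 12)*(-27) - 1*81 = -7*(-27) - 81 = 189 - 81 = 108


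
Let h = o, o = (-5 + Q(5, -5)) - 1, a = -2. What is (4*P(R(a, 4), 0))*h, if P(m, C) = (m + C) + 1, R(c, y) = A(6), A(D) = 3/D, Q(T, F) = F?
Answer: -66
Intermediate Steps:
R(c, y) = ½ (R(c, y) = 3/6 = 3*(⅙) = ½)
P(m, C) = 1 + C + m (P(m, C) = (C + m) + 1 = 1 + C + m)
o = -11 (o = (-5 - 5) - 1 = -10 - 1 = -11)
h = -11
(4*P(R(a, 4), 0))*h = (4*(1 + 0 + ½))*(-11) = (4*(3/2))*(-11) = 6*(-11) = -66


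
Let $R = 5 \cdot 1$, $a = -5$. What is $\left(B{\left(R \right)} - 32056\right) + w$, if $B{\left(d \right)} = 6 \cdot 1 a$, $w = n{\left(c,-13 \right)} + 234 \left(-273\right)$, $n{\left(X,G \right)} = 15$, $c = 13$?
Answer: $-95953$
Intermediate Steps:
$R = 5$
$w = -63867$ ($w = 15 + 234 \left(-273\right) = 15 - 63882 = -63867$)
$B{\left(d \right)} = -30$ ($B{\left(d \right)} = 6 \cdot 1 \left(-5\right) = 6 \left(-5\right) = -30$)
$\left(B{\left(R \right)} - 32056\right) + w = \left(-30 - 32056\right) - 63867 = -32086 - 63867 = -95953$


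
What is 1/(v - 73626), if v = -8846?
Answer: -1/82472 ≈ -1.2125e-5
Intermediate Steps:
1/(v - 73626) = 1/(-8846 - 73626) = 1/(-82472) = -1/82472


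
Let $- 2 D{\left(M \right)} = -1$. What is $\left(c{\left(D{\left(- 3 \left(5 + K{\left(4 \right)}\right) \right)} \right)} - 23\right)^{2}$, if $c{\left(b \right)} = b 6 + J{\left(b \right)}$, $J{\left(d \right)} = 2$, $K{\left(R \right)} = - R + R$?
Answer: $324$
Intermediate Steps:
$K{\left(R \right)} = 0$
$D{\left(M \right)} = \frac{1}{2}$ ($D{\left(M \right)} = \left(- \frac{1}{2}\right) \left(-1\right) = \frac{1}{2}$)
$c{\left(b \right)} = 2 + 6 b$ ($c{\left(b \right)} = b 6 + 2 = 6 b + 2 = 2 + 6 b$)
$\left(c{\left(D{\left(- 3 \left(5 + K{\left(4 \right)}\right) \right)} \right)} - 23\right)^{2} = \left(\left(2 + 6 \cdot \frac{1}{2}\right) - 23\right)^{2} = \left(\left(2 + 3\right) - 23\right)^{2} = \left(5 - 23\right)^{2} = \left(-18\right)^{2} = 324$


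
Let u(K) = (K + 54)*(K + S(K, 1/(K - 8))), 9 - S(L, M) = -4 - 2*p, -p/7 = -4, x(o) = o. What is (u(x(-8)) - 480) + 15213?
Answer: 17539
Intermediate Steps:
p = 28 (p = -7*(-4) = 28)
S(L, M) = 69 (S(L, M) = 9 - (-4 - 2*28) = 9 - (-4 - 56) = 9 - 1*(-60) = 9 + 60 = 69)
u(K) = (54 + K)*(69 + K) (u(K) = (K + 54)*(K + 69) = (54 + K)*(69 + K))
(u(x(-8)) - 480) + 15213 = ((3726 + (-8)² + 123*(-8)) - 480) + 15213 = ((3726 + 64 - 984) - 480) + 15213 = (2806 - 480) + 15213 = 2326 + 15213 = 17539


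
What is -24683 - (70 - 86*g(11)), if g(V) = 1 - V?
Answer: -25613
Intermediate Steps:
-24683 - (70 - 86*g(11)) = -24683 - (70 - 86*(1 - 1*11)) = -24683 - (70 - 86*(1 - 11)) = -24683 - (70 - 86*(-10)) = -24683 - (70 + 860) = -24683 - 1*930 = -24683 - 930 = -25613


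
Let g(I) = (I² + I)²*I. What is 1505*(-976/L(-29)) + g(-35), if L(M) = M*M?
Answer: -41684372380/841 ≈ -4.9565e+7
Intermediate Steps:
L(M) = M²
g(I) = I*(I + I²)² (g(I) = (I + I²)²*I = I*(I + I²)²)
1505*(-976/L(-29)) + g(-35) = 1505*(-976/((-29)²)) + (-35)³*(1 - 35)² = 1505*(-976/841) - 42875*(-34)² = 1505*(-976*1/841) - 42875*1156 = 1505*(-976/841) - 49563500 = -1468880/841 - 49563500 = -41684372380/841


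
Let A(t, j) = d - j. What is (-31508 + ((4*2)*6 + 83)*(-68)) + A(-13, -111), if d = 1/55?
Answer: -2216774/55 ≈ -40305.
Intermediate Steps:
d = 1/55 ≈ 0.018182
A(t, j) = 1/55 - j
(-31508 + ((4*2)*6 + 83)*(-68)) + A(-13, -111) = (-31508 + ((4*2)*6 + 83)*(-68)) + (1/55 - 1*(-111)) = (-31508 + (8*6 + 83)*(-68)) + (1/55 + 111) = (-31508 + (48 + 83)*(-68)) + 6106/55 = (-31508 + 131*(-68)) + 6106/55 = (-31508 - 8908) + 6106/55 = -40416 + 6106/55 = -2216774/55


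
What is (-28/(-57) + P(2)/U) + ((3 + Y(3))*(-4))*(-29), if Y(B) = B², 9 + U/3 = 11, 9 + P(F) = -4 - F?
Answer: 158459/114 ≈ 1390.0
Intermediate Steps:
P(F) = -13 - F (P(F) = -9 + (-4 - F) = -13 - F)
U = 6 (U = -27 + 3*11 = -27 + 33 = 6)
(-28/(-57) + P(2)/U) + ((3 + Y(3))*(-4))*(-29) = (-28/(-57) + (-13 - 1*2)/6) + ((3 + 3²)*(-4))*(-29) = (-28*(-1/57) + (-13 - 2)*(⅙)) + ((3 + 9)*(-4))*(-29) = (28/57 - 15*⅙) + (12*(-4))*(-29) = (28/57 - 5/2) - 48*(-29) = -229/114 + 1392 = 158459/114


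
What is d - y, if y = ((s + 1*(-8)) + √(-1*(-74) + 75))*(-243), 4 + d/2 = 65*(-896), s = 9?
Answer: -116245 + 243*√149 ≈ -1.1328e+5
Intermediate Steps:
d = -116488 (d = -8 + 2*(65*(-896)) = -8 + 2*(-58240) = -8 - 116480 = -116488)
y = -243 - 243*√149 (y = ((9 + 1*(-8)) + √(-1*(-74) + 75))*(-243) = ((9 - 8) + √(74 + 75))*(-243) = (1 + √149)*(-243) = -243 - 243*√149 ≈ -3209.2)
d - y = -116488 - (-243 - 243*√149) = -116488 + (243 + 243*√149) = -116245 + 243*√149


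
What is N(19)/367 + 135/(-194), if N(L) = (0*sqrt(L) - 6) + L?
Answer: -47023/71198 ≈ -0.66045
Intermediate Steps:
N(L) = -6 + L (N(L) = (0 - 6) + L = -6 + L)
N(19)/367 + 135/(-194) = (-6 + 19)/367 + 135/(-194) = 13*(1/367) + 135*(-1/194) = 13/367 - 135/194 = -47023/71198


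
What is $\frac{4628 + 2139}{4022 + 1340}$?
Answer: $\frac{6767}{5362} \approx 1.262$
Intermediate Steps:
$\frac{4628 + 2139}{4022 + 1340} = \frac{6767}{5362}$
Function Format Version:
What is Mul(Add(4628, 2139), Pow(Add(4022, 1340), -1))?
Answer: Rational(6767, 5362) ≈ 1.2620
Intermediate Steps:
Mul(Add(4628, 2139), Pow(Add(4022, 1340), -1)) = Mul(6767, Pow(5362, -1)) = Mul(6767, Rational(1, 5362)) = Rational(6767, 5362)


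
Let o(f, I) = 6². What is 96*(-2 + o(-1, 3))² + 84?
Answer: 111060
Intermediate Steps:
o(f, I) = 36
96*(-2 + o(-1, 3))² + 84 = 96*(-2 + 36)² + 84 = 96*34² + 84 = 96*1156 + 84 = 110976 + 84 = 111060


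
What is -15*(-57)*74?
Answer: 63270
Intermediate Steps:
-15*(-57)*74 = 855*74 = 63270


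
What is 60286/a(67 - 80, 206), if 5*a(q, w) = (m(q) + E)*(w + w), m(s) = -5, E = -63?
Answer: -150715/14008 ≈ -10.759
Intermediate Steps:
a(q, w) = -136*w/5 (a(q, w) = ((-5 - 63)*(w + w))/5 = (-136*w)/5 = -136*w/5)
60286/a(67 - 80, 206) = 60286/((-136/5*206)) = 60286/(-28016/5) = 60286*(-5/28016) = -150715/14008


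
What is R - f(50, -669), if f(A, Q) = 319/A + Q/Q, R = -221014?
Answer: -11051069/50 ≈ -2.2102e+5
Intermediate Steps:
f(A, Q) = 1 + 319/A (f(A, Q) = 319/A + 1 = 1 + 319/A)
R - f(50, -669) = -221014 - (319 + 50)/50 = -221014 - 369/50 = -11051069/50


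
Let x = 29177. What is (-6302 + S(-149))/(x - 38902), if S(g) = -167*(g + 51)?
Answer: -10064/9725 ≈ -1.0349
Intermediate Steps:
S(g) = -8517 - 167*g (S(g) = -167*(51 + g) = -8517 - 167*g)
(-6302 + S(-149))/(x - 38902) = (-6302 + (-8517 - 167*(-149)))/(29177 - 38902) = (-6302 + (-8517 + 24883))/(-9725) = (-6302 + 16366)*(-1/9725) = 10064*(-1/9725) = -10064/9725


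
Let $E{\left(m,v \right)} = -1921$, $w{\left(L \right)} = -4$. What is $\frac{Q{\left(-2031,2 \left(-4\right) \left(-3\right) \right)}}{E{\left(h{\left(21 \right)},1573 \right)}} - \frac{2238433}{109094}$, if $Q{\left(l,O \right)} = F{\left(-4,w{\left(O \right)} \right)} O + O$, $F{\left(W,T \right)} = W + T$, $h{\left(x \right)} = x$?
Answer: $- \frac{4281702001}{209569574} \approx -20.431$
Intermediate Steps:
$F{\left(W,T \right)} = T + W$
$Q{\left(l,O \right)} = - 7 O$ ($Q{\left(l,O \right)} = \left(-4 - 4\right) O + O = - 8 O + O = - 7 O$)
$\frac{Q{\left(-2031,2 \left(-4\right) \left(-3\right) \right)}}{E{\left(h{\left(21 \right)},1573 \right)}} - \frac{2238433}{109094} = \frac{\left(-7\right) 2 \left(-4\right) \left(-3\right)}{-1921} - \frac{2238433}{109094} = - 7 \left(\left(-8\right) \left(-3\right)\right) \left(- \frac{1}{1921}\right) - \frac{2238433}{109094} = \left(-7\right) 24 \left(- \frac{1}{1921}\right) - \frac{2238433}{109094} = \left(-168\right) \left(- \frac{1}{1921}\right) - \frac{2238433}{109094} = \frac{168}{1921} - \frac{2238433}{109094} = - \frac{4281702001}{209569574}$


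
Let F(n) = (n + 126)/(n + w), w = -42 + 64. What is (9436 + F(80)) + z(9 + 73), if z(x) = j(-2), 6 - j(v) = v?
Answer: 481747/51 ≈ 9446.0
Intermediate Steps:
w = 22
j(v) = 6 - v
z(x) = 8 (z(x) = 6 - 1*(-2) = 6 + 2 = 8)
F(n) = (126 + n)/(22 + n) (F(n) = (n + 126)/(n + 22) = (126 + n)/(22 + n))
(9436 + F(80)) + z(9 + 73) = (9436 + (126 + 80)/(22 + 80)) + 8 = (9436 + 206/102) + 8 = (9436 + (1/102)*206) + 8 = (9436 + 103/51) + 8 = 481339/51 + 8 = 481747/51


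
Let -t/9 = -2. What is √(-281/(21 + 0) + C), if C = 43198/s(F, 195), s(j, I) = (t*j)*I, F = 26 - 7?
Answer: I*√77081984070/77805 ≈ 3.5684*I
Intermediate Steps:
t = 18 (t = -9*(-2) = 18)
F = 19
s(j, I) = 18*I*j (s(j, I) = (18*j)*I = 18*I*j)
C = 21599/33345 (C = 43198/((18*195*19)) = 43198/66690 = 43198*(1/66690) = 21599/33345 ≈ 0.64774)
√(-281/(21 + 0) + C) = √(-281/(21 + 0) + 21599/33345) = √(-281/21 + 21599/33345) = √(-2972122/233415) = I*√77081984070/77805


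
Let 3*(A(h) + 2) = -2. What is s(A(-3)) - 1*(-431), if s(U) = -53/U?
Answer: 3607/8 ≈ 450.88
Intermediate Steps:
A(h) = -8/3 (A(h) = -2 + (⅓)*(-2) = -2 - ⅔ = -8/3)
s(A(-3)) - 1*(-431) = -53/(-8/3) - 1*(-431) = -53*(-3/8) + 431 = 159/8 + 431 = 3607/8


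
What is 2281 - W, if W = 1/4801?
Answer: 10951080/4801 ≈ 2281.0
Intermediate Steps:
W = 1/4801 ≈ 0.00020829
2281 - W = 2281 - 1*1/4801 = 2281 - 1/4801 = 10951080/4801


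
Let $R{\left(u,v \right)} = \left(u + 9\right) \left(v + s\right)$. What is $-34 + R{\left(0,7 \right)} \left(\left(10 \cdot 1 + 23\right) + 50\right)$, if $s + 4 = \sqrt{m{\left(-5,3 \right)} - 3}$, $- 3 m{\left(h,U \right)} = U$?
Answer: $2207 + 1494 i \approx 2207.0 + 1494.0 i$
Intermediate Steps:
$m{\left(h,U \right)} = - \frac{U}{3}$
$s = -4 + 2 i$ ($s = -4 + \sqrt{\left(- \frac{1}{3}\right) 3 - 3} = -4 + \sqrt{-1 - 3} = -4 + \sqrt{-4} = -4 + 2 i \approx -4.0 + 2.0 i$)
$R{\left(u,v \right)} = \left(9 + u\right) \left(-4 + v + 2 i\right)$ ($R{\left(u,v \right)} = \left(u + 9\right) \left(v - \left(4 - 2 i\right)\right) = \left(9 + u\right) \left(-4 + v + 2 i\right)$)
$-34 + R{\left(0,7 \right)} \left(\left(10 \cdot 1 + 23\right) + 50\right) = -34 + \left(-36 + 9 \cdot 7 + 18 i + 0 \cdot 7 - 0 \left(2 - i\right)\right) \left(\left(10 \cdot 1 + 23\right) + 50\right) = -34 + \left(-36 + 63 + 18 i + 0 + 0\right) \left(\left(10 + 23\right) + 50\right) = -34 + \left(27 + 18 i\right) \left(33 + 50\right) = -34 + \left(27 + 18 i\right) 83 = -34 + \left(2241 + 1494 i\right) = 2207 + 1494 i$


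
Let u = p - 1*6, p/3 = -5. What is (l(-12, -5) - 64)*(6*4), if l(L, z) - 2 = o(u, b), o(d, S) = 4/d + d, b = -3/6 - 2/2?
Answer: -13976/7 ≈ -1996.6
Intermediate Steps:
p = -15 (p = 3*(-5) = -15)
b = -3/2 (b = -3*⅙ - 2*½ = -½ - 1 = -3/2 ≈ -1.5000)
u = -21 (u = -15 - 1*6 = -15 - 6 = -21)
o(d, S) = d + 4/d
l(L, z) = -403/21 (l(L, z) = 2 + (-21 + 4/(-21)) = 2 + (-21 + 4*(-1/21)) = 2 + (-21 - 4/21) = 2 - 445/21 = -403/21)
(l(-12, -5) - 64)*(6*4) = (-403/21 - 64)*(6*4) = -1747/21*24 = -13976/7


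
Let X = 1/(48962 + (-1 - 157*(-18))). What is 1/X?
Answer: 51787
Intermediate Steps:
X = 1/51787 (X = 1/(48962 + (-1 + 2826)) = 1/(48962 + 2825) = 1/51787 ≈ 1.9310e-5)
1/X = 1/(1/51787) = 51787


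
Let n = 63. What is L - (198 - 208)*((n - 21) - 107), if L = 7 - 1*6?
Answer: -649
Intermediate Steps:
L = 1 (L = 7 - 6 = 1)
L - (198 - 208)*((n - 21) - 107) = 1 - (198 - 208)*((63 - 21) - 107) = 1 - (-10)*(42 - 107) = 1 - (-10)*(-65) = 1 - 1*650 = 1 - 650 = -649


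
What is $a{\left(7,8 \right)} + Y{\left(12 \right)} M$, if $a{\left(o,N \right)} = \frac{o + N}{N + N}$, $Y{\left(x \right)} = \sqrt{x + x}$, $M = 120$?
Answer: $\frac{15}{16} + 240 \sqrt{6} \approx 588.82$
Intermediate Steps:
$Y{\left(x \right)} = \sqrt{2} \sqrt{x}$ ($Y{\left(x \right)} = \sqrt{2 x} = \sqrt{2} \sqrt{x}$)
$a{\left(o,N \right)} = \frac{N + o}{2 N}$
$a{\left(7,8 \right)} + Y{\left(12 \right)} M = \frac{8 + 7}{2 \cdot 8} + \sqrt{2} \sqrt{12} \cdot 120 = \frac{1}{2} \cdot \frac{1}{8} \cdot 15 + \sqrt{2} \cdot 2 \sqrt{3} \cdot 120 = \frac{15}{16} + 2 \sqrt{6} \cdot 120 = \frac{15}{16} + 240 \sqrt{6}$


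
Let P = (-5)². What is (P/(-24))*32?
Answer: -100/3 ≈ -33.333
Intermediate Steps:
P = 25
(P/(-24))*32 = (25/(-24))*32 = (25*(-1/24))*32 = -25/24*32 = -100/3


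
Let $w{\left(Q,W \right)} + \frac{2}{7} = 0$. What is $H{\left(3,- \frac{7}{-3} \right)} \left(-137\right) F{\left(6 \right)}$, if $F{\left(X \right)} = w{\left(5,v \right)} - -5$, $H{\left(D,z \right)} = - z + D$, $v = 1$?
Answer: $- \frac{3014}{7} \approx -430.57$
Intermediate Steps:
$w{\left(Q,W \right)} = - \frac{2}{7}$ ($w{\left(Q,W \right)} = - \frac{2}{7} + 0 = - \frac{2}{7}$)
$H{\left(D,z \right)} = D - z$
$F{\left(X \right)} = \frac{33}{7}$ ($F{\left(X \right)} = - \frac{2}{7} - -5 = - \frac{2}{7} + 5 = \frac{33}{7}$)
$H{\left(3,- \frac{7}{-3} \right)} \left(-137\right) F{\left(6 \right)} = \left(3 - - \frac{7}{-3}\right) \left(-137\right) \frac{33}{7} = \left(3 - \left(-7\right) \left(- \frac{1}{3}\right)\right) \left(-137\right) \frac{33}{7} = \left(3 - \frac{7}{3}\right) \left(-137\right) \frac{33}{7} = \frac{2}{3} \left(-137\right) \frac{33}{7} = \left(- \frac{274}{3}\right) \frac{33}{7} = - \frac{3014}{7}$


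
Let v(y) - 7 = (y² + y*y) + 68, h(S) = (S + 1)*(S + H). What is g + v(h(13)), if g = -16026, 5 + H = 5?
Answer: 50297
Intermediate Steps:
H = 0 (H = -5 + 5 = 0)
h(S) = S*(1 + S) (h(S) = (S + 1)*(S + 0) = (1 + S)*S = S*(1 + S))
v(y) = 75 + 2*y² (v(y) = 7 + ((y² + y*y) + 68) = 7 + ((y² + y²) + 68) = 7 + (2*y² + 68) = 7 + (68 + 2*y²) = 75 + 2*y²)
g + v(h(13)) = -16026 + (75 + 2*(13*(1 + 13))²) = -16026 + (75 + 2*(13*14)²) = -16026 + (75 + 2*182²) = -16026 + (75 + 2*33124) = -16026 + (75 + 66248) = -16026 + 66323 = 50297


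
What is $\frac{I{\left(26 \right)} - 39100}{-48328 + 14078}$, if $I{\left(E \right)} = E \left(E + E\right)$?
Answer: $\frac{18874}{17125} \approx 1.1021$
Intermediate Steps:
$I{\left(E \right)} = 2 E^{2}$ ($I{\left(E \right)} = E 2 E = 2 E^{2}$)
$\frac{I{\left(26 \right)} - 39100}{-48328 + 14078} = \frac{2 \cdot 26^{2} - 39100}{-48328 + 14078} = \frac{2 \cdot 676 - 39100}{-34250} = \left(1352 - 39100\right) \left(- \frac{1}{34250}\right) = \left(-37748\right) \left(- \frac{1}{34250}\right) = \frac{18874}{17125}$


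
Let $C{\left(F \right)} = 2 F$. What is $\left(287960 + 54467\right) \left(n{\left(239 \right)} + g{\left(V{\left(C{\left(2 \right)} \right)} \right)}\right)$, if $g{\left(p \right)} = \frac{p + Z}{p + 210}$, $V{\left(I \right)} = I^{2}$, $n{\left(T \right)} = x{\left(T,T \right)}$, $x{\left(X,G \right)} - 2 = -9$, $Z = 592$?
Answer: $- \frac{166761949}{113} \approx -1.4758 \cdot 10^{6}$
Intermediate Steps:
$x{\left(X,G \right)} = -7$ ($x{\left(X,G \right)} = 2 - 9 = -7$)
$n{\left(T \right)} = -7$
$g{\left(p \right)} = \frac{592 + p}{210 + p}$ ($g{\left(p \right)} = \frac{p + 592}{p + 210} = \frac{592 + p}{210 + p}$)
$\left(287960 + 54467\right) \left(n{\left(239 \right)} + g{\left(V{\left(C{\left(2 \right)} \right)} \right)}\right) = \left(287960 + 54467\right) \left(-7 + \frac{592 + \left(2 \cdot 2\right)^{2}}{210 + \left(2 \cdot 2\right)^{2}}\right) = 342427 \left(-7 + \frac{592 + 4^{2}}{210 + 4^{2}}\right) = 342427 \left(-7 + \frac{592 + 16}{210 + 16}\right) = 342427 \left(-7 + \frac{1}{226} \cdot 608\right) = 342427 \left(-7 + \frac{304}{113}\right) = 342427 \left(- \frac{487}{113}\right) = - \frac{166761949}{113}$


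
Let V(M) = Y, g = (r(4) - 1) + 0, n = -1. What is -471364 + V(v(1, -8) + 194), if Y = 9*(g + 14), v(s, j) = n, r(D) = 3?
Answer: -471220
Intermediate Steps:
v(s, j) = -1
g = 2 (g = (3 - 1) + 0 = 2 + 0 = 2)
Y = 144 (Y = 9*(2 + 14) = 9*16 = 144)
V(M) = 144
-471364 + V(v(1, -8) + 194) = -471364 + 144 = -471220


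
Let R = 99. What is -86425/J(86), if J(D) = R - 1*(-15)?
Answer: -86425/114 ≈ -758.11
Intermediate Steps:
J(D) = 114 (J(D) = 99 - 1*(-15) = 99 + 15 = 114)
-86425/J(86) = -86425/114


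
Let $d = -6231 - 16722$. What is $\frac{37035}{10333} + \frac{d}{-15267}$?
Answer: $\frac{38218414}{7512091} \approx 5.0876$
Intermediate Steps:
$d = -22953$ ($d = -6231 - 16722 = -22953$)
$\frac{37035}{10333} + \frac{d}{-15267} = \frac{37035}{10333} - \frac{22953}{-15267} = 37035 \cdot \frac{1}{10333} - - \frac{1093}{727} = \frac{37035}{10333} + \frac{1093}{727} = \frac{38218414}{7512091}$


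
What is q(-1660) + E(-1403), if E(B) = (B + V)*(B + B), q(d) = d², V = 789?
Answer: 4478484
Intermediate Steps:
E(B) = 2*B*(789 + B) (E(B) = (B + 789)*(B + B) = (789 + B)*(2*B) = 2*B*(789 + B))
q(-1660) + E(-1403) = (-1660)² + 2*(-1403)*(789 - 1403) = 2755600 + 2*(-1403)*(-614) = 2755600 + 1722884 = 4478484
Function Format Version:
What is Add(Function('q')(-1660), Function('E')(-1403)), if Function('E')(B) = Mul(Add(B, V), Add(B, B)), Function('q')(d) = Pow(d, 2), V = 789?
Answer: 4478484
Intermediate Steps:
Function('E')(B) = Mul(2, B, Add(789, B)) (Function('E')(B) = Mul(Add(B, 789), Add(B, B)) = Mul(Add(789, B), Mul(2, B)) = Mul(2, B, Add(789, B)))
Add(Function('q')(-1660), Function('E')(-1403)) = Add(Pow(-1660, 2), Mul(2, -1403, Add(789, -1403))) = Add(2755600, Mul(2, -1403, -614)) = Add(2755600, 1722884) = 4478484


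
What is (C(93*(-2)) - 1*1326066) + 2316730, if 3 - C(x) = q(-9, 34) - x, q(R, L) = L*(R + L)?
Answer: 989631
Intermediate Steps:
q(R, L) = L*(L + R)
C(x) = -847 + x (C(x) = 3 - (34*(34 - 9) - x) = 3 - (34*25 - x) = 3 - (850 - x) = 3 + (-850 + x) = -847 + x)
(C(93*(-2)) - 1*1326066) + 2316730 = ((-847 + 93*(-2)) - 1*1326066) + 2316730 = ((-847 - 186) - 1326066) + 2316730 = (-1033 - 1326066) + 2316730 = -1327099 + 2316730 = 989631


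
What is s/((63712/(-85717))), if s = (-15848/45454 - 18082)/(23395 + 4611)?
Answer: 17613023642373/20276100683872 ≈ 0.86866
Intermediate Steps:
s = -205478769/318246181 (s = (-15848*1/45454 - 18082)/28006 = (-7924/22727 - 18082)*(1/28006) = -410957538/22727*1/28006 = -205478769/318246181 ≈ -0.64566)
s/((63712/(-85717))) = -205478769/(318246181*(63712/(-85717))) = -205478769/(318246181*(63712*(-1/85717))) = -205478769/(318246181*(-63712/85717)) = -205478769/318246181*(-85717/63712) = 17613023642373/20276100683872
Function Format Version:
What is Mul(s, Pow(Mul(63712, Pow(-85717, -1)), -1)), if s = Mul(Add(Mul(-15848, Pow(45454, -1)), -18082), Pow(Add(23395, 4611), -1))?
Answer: Rational(17613023642373, 20276100683872) ≈ 0.86866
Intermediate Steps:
s = Rational(-205478769, 318246181) (s = Mul(Add(Mul(-15848, Rational(1, 45454)), -18082), Pow(28006, -1)) = Mul(Add(Rational(-7924, 22727), -18082), Rational(1, 28006)) = Mul(Rational(-410957538, 22727), Rational(1, 28006)) = Rational(-205478769, 318246181) ≈ -0.64566)
Mul(s, Pow(Mul(63712, Pow(-85717, -1)), -1)) = Mul(Rational(-205478769, 318246181), Pow(Mul(63712, Pow(-85717, -1)), -1)) = Mul(Rational(-205478769, 318246181), Pow(Mul(63712, Rational(-1, 85717)), -1)) = Mul(Rational(-205478769, 318246181), Pow(Rational(-63712, 85717), -1)) = Mul(Rational(-205478769, 318246181), Rational(-85717, 63712)) = Rational(17613023642373, 20276100683872)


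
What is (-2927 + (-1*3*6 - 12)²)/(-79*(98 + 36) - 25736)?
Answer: 2027/36322 ≈ 0.055806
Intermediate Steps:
(-2927 + (-1*3*6 - 12)²)/(-79*(98 + 36) - 25736) = (-2927 + (-3*6 - 12)²)/(-79*134 - 25736) = (-2927 + (-18 - 12)²)/(-10586 - 25736) = (-2927 + (-30)²)/(-36322) = (-2927 + 900)*(-1/36322) = -2027*(-1/36322) = 2027/36322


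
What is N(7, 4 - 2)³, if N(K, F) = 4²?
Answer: 4096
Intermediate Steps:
N(K, F) = 16
N(7, 4 - 2)³ = 16³ = 4096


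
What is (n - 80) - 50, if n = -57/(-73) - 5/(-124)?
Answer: -1169327/9052 ≈ -129.18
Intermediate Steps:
n = 7433/9052 (n = -57*(-1/73) - 5*(-1/124) = 57/73 + 5/124 = 7433/9052 ≈ 0.82114)
(n - 80) - 50 = (7433/9052 - 80) - 50 = -716727/9052 - 50 = -1169327/9052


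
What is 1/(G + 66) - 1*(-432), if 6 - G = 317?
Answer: 105839/245 ≈ 432.00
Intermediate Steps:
G = -311 (G = 6 - 1*317 = 6 - 317 = -311)
1/(G + 66) - 1*(-432) = 1/(-311 + 66) - 1*(-432) = 1/(-245) + 432 = -1/245 + 432 = 105839/245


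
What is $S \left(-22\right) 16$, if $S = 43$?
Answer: $-15136$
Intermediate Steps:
$S \left(-22\right) 16 = 43 \left(-22\right) 16 = \left(-946\right) 16 = -15136$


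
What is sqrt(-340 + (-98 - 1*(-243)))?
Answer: I*sqrt(195) ≈ 13.964*I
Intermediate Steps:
sqrt(-340 + (-98 - 1*(-243))) = sqrt(-340 + (-98 + 243)) = sqrt(-340 + 145) = sqrt(-195) = I*sqrt(195)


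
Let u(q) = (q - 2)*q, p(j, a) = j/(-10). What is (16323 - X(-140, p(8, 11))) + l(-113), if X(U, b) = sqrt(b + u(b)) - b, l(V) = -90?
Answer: 16231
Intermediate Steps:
p(j, a) = -j/10 (p(j, a) = j*(-1/10) = -j/10)
u(q) = q*(-2 + q) (u(q) = (-2 + q)*q = q*(-2 + q))
X(U, b) = sqrt(b + b*(-2 + b)) - b
(16323 - X(-140, p(8, 11))) + l(-113) = (16323 - (sqrt((-1/10*8)*(-1 - 1/10*8)) - (-1)*8/10)) - 90 = (16323 - (sqrt(-4*(-1 - 4/5)/5) - 1*(-4/5))) - 90 = (16323 - (sqrt(-4/5*(-9/5)) + 4/5)) - 90 = (16323 - (sqrt(36/25) + 4/5)) - 90 = (16323 - (6/5 + 4/5)) - 90 = (16323 - 1*2) - 90 = (16323 - 2) - 90 = 16321 - 90 = 16231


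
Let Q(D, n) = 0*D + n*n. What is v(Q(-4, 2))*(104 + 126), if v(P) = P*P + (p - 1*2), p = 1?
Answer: 3450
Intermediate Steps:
Q(D, n) = n**2 (Q(D, n) = 0 + n**2 = n**2)
v(P) = -1 + P**2 (v(P) = P*P + (1 - 1*2) = P**2 + (1 - 2) = P**2 - 1 = -1 + P**2)
v(Q(-4, 2))*(104 + 126) = (-1 + (2**2)**2)*(104 + 126) = (-1 + 4**2)*230 = (-1 + 16)*230 = 15*230 = 3450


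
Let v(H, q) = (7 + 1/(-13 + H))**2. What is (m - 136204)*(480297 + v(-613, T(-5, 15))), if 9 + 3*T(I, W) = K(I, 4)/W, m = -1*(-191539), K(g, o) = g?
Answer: 10416042398526555/391876 ≈ 2.6580e+10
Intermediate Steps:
m = 191539
T(I, W) = -3 + I/(3*W) (T(I, W) = -3 + (I/W)/3 = -3 + I/(3*W))
(m - 136204)*(480297 + v(-613, T(-5, 15))) = (191539 - 136204)*(480297 + (-90 + 7*(-613))**2/(-13 - 613)**2) = 55335*(480297 + (-90 - 4291)**2/(-626)**2) = 55335*(480297 + (-4381)**2*(1/391876)) = 55335*(480297 + 19193161*(1/391876)) = 55335*(480297 + 19193161/391876) = 55335*(188236060333/391876) = 10416042398526555/391876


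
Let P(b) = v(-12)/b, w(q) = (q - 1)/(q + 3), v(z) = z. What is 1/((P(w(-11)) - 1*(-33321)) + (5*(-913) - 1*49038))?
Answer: -1/20290 ≈ -4.9285e-5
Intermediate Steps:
w(q) = (-1 + q)/(3 + q)
P(b) = -12/b
1/((P(w(-11)) - 1*(-33321)) + (5*(-913) - 1*49038)) = 1/((-12*(3 - 11)/(-1 - 11) - 1*(-33321)) + (5*(-913) - 1*49038)) = 1/((-12/(-12/(-8)) + 33321) + (-4565 - 49038)) = 1/((-12/((-⅛*(-12))) + 33321) - 53603) = 1/((-12/3/2 + 33321) - 53603) = 1/((-12*⅔ + 33321) - 53603) = 1/((-8 + 33321) - 53603) = 1/(33313 - 53603) = 1/(-20290) = -1/20290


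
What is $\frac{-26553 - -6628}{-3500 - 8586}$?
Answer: $\frac{19925}{12086} \approx 1.6486$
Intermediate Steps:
$\frac{-26553 - -6628}{-3500 - 8586} = \frac{-26553 + 6628}{-12086} = \left(-19925\right) \left(- \frac{1}{12086}\right) = \frac{19925}{12086}$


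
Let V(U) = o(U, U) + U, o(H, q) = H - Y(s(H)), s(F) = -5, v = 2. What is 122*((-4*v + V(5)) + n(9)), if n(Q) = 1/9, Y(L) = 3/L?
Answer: 14884/45 ≈ 330.76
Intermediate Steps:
o(H, q) = ⅗ + H (o(H, q) = H - 3/(-5) = H - 3*(-1)/5 = H - 1*(-⅗) = H + ⅗ = ⅗ + H)
n(Q) = ⅑
V(U) = ⅗ + 2*U (V(U) = (⅗ + U) + U = ⅗ + 2*U)
122*((-4*v + V(5)) + n(9)) = 122*((-4*2 + (⅗ + 2*5)) + ⅑) = 122*((-8 + (⅗ + 10)) + ⅑) = 122*((-8 + 53/5) + ⅑) = 122*(13/5 + ⅑) = 122*(122/45) = 14884/45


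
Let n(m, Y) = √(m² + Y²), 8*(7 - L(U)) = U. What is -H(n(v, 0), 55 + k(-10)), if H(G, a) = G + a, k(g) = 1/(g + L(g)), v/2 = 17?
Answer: -619/7 ≈ -88.429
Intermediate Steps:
v = 34 (v = 2*17 = 34)
L(U) = 7 - U/8
n(m, Y) = √(Y² + m²)
k(g) = 1/(7 + 7*g/8) (k(g) = 1/(g + (7 - g/8)) = 1/(7 + 7*g/8))
-H(n(v, 0), 55 + k(-10)) = -(√(0² + 34²) + (55 + 8/(7*(8 - 10)))) = -(√(0 + 1156) + (55 + (8/7)/(-2))) = -(√1156 + (55 + (8/7)*(-½))) = -(34 + (55 - 4/7)) = -(34 + 381/7) = -1*619/7 = -619/7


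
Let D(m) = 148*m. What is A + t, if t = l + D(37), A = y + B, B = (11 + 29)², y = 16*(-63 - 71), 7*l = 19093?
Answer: 53617/7 ≈ 7659.6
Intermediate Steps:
l = 19093/7 (l = (⅐)*19093 = 19093/7 ≈ 2727.6)
y = -2144 (y = 16*(-134) = -2144)
B = 1600 (B = 40² = 1600)
A = -544 (A = -2144 + 1600 = -544)
t = 57425/7 (t = 19093/7 + 148*37 = 19093/7 + 5476 = 57425/7 ≈ 8203.6)
A + t = -544 + 57425/7 = 53617/7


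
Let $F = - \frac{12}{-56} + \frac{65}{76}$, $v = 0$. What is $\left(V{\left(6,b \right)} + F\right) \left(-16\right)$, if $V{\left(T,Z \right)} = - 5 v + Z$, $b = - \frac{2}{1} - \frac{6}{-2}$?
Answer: $- \frac{4404}{133} \approx -33.113$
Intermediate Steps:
$b = 1$ ($b = \left(-2\right) 1 - -3 = -2 + 3 = 1$)
$V{\left(T,Z \right)} = Z$ ($V{\left(T,Z \right)} = \left(-5\right) 0 + Z = 0 + Z = Z$)
$F = \frac{569}{532}$ ($F = \left(-12\right) \left(- \frac{1}{56}\right) + 65 \cdot \frac{1}{76} = \frac{3}{14} + \frac{65}{76} = \frac{569}{532} \approx 1.0695$)
$\left(V{\left(6,b \right)} + F\right) \left(-16\right) = \left(1 + \frac{569}{532}\right) \left(-16\right) = \frac{1101}{532} \left(-16\right) = - \frac{4404}{133}$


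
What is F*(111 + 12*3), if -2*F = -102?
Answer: 7497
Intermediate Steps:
F = 51 (F = -½*(-102) = 51)
F*(111 + 12*3) = 51*(111 + 12*3) = 51*(111 + 36) = 51*147 = 7497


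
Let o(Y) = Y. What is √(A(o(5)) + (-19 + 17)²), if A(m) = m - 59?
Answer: 5*I*√2 ≈ 7.0711*I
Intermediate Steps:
A(m) = -59 + m
√(A(o(5)) + (-19 + 17)²) = √((-59 + 5) + (-19 + 17)²) = √(-54 + (-2)²) = √(-54 + 4) = √(-50) = 5*I*√2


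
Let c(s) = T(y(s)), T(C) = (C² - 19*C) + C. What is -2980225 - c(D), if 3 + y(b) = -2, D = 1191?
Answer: -2980340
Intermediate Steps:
y(b) = -5 (y(b) = -3 - 2 = -5)
T(C) = C² - 18*C
c(s) = 115 (c(s) = -5*(-18 - 5) = -5*(-23) = 115)
-2980225 - c(D) = -2980225 - 1*115 = -2980225 - 115 = -2980340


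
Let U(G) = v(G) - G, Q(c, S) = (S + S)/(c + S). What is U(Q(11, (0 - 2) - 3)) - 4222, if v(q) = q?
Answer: -4222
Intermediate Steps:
Q(c, S) = 2*S/(S + c) (Q(c, S) = (2*S)/(S + c) = 2*S/(S + c))
U(G) = 0 (U(G) = G - G = 0)
U(Q(11, (0 - 2) - 3)) - 4222 = 0 - 4222 = -4222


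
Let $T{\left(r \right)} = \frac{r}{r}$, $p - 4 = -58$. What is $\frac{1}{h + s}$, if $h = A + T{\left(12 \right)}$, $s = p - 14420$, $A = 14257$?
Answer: $- \frac{1}{216} \approx -0.0046296$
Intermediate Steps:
$p = -54$ ($p = 4 - 58 = -54$)
$s = -14474$ ($s = -54 - 14420 = -14474$)
$T{\left(r \right)} = 1$
$h = 14258$ ($h = 14257 + 1 = 14258$)
$\frac{1}{h + s} = \frac{1}{14258 - 14474} = \frac{1}{-216} = - \frac{1}{216}$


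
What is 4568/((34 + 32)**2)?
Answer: 1142/1089 ≈ 1.0487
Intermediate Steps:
4568/((34 + 32)**2) = 4568/(66**2) = 4568/4356 = 4568*(1/4356) = 1142/1089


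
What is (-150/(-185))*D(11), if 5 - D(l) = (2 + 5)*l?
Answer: -2160/37 ≈ -58.378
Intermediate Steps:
D(l) = 5 - 7*l (D(l) = 5 - (2 + 5)*l = 5 - 7*l)
(-150/(-185))*D(11) = (-150/(-185))*(5 - 7*11) = (-150*(-1/185))*(5 - 77) = (30/37)*(-72) = -2160/37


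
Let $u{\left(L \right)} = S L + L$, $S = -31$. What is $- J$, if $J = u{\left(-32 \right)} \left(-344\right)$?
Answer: $330240$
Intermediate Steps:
$u{\left(L \right)} = - 30 L$ ($u{\left(L \right)} = - 31 L + L = - 30 L$)
$J = -330240$ ($J = \left(-30\right) \left(-32\right) \left(-344\right) = 960 \left(-344\right) = -330240$)
$- J = \left(-1\right) \left(-330240\right) = 330240$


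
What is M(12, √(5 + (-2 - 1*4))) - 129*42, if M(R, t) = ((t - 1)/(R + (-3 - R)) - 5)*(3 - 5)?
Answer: -16226/3 + 2*I/3 ≈ -5408.7 + 0.66667*I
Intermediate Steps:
M(R, t) = 28/3 + 2*t/3 (M(R, t) = ((-1 + t)/(-3) - 5)*(-2) = ((-1 + t)*(-⅓) - 5)*(-2) = ((⅓ - t/3) - 5)*(-2) = (-14/3 - t/3)*(-2) = 28/3 + 2*t/3)
M(12, √(5 + (-2 - 1*4))) - 129*42 = (28/3 + 2*√(5 + (-2 - 1*4))/3) - 129*42 = (28/3 + 2*√(5 + (-2 - 4))/3) - 5418 = (28/3 + 2*√(5 - 6)/3) - 5418 = (28/3 + 2*√(-1)/3) - 5418 = (28/3 + 2*I/3) - 5418 = -16226/3 + 2*I/3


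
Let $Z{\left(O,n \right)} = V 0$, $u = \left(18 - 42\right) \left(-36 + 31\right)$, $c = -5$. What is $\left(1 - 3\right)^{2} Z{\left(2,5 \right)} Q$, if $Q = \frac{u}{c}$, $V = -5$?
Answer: $0$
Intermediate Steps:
$u = 120$ ($u = \left(-24\right) \left(-5\right) = 120$)
$Z{\left(O,n \right)} = 0$ ($Z{\left(O,n \right)} = \left(-5\right) 0 = 0$)
$Q = -24$ ($Q = \frac{120}{-5} = 120 \left(- \frac{1}{5}\right) = -24$)
$\left(1 - 3\right)^{2} Z{\left(2,5 \right)} Q = \left(1 - 3\right)^{2} \cdot 0 \left(-24\right) = \left(-2\right)^{2} \cdot 0 \left(-24\right) = 4 \cdot 0 \left(-24\right) = 0 \left(-24\right) = 0$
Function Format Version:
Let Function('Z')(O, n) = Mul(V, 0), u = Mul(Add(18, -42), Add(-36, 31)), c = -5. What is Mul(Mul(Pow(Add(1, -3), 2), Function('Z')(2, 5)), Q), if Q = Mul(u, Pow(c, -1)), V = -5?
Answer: 0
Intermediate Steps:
u = 120 (u = Mul(-24, -5) = 120)
Function('Z')(O, n) = 0 (Function('Z')(O, n) = Mul(-5, 0) = 0)
Q = -24 (Q = Mul(120, Pow(-5, -1)) = Mul(120, Rational(-1, 5)) = -24)
Mul(Mul(Pow(Add(1, -3), 2), Function('Z')(2, 5)), Q) = Mul(Mul(Pow(Add(1, -3), 2), 0), -24) = Mul(Mul(Pow(-2, 2), 0), -24) = Mul(Mul(4, 0), -24) = Mul(0, -24) = 0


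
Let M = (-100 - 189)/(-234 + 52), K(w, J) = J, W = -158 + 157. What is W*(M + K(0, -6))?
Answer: 803/182 ≈ 4.4121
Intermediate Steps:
W = -1
M = 289/182 (M = -289/(-182) = -289*(-1/182) = 289/182 ≈ 1.5879)
W*(M + K(0, -6)) = -(289/182 - 6) = -1*(-803/182) = 803/182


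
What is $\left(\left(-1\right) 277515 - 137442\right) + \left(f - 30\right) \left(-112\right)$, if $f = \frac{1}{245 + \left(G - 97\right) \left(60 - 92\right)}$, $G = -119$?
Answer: $- \frac{2945799841}{7157} \approx -4.116 \cdot 10^{5}$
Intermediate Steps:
$f = \frac{1}{7157}$ ($f = \frac{1}{245 + \left(-119 - 97\right) \left(60 - 92\right)} = \frac{1}{245 - -6912} = \frac{1}{245 + 6912} = \frac{1}{7157} \approx 0.00013972$)
$\left(\left(-1\right) 277515 - 137442\right) + \left(f - 30\right) \left(-112\right) = \left(\left(-1\right) 277515 - 137442\right) + \left(\frac{1}{7157} - 30\right) \left(-112\right) = \left(-277515 - 137442\right) - - \frac{24047408}{7157} = -414957 + \frac{24047408}{7157} = - \frac{2945799841}{7157}$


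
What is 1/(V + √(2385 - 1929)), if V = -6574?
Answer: -173/1137290 - √114/21608510 ≈ -0.00015261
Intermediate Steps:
1/(V + √(2385 - 1929)) = 1/(-6574 + √(2385 - 1929)) = 1/(-6574 + √456) = 1/(-6574 + 2*√114)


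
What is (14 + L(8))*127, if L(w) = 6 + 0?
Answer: 2540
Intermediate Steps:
L(w) = 6
(14 + L(8))*127 = (14 + 6)*127 = 20*127 = 2540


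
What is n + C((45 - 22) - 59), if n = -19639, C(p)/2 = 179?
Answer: -19281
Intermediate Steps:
C(p) = 358 (C(p) = 2*179 = 358)
n + C((45 - 22) - 59) = -19639 + 358 = -19281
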